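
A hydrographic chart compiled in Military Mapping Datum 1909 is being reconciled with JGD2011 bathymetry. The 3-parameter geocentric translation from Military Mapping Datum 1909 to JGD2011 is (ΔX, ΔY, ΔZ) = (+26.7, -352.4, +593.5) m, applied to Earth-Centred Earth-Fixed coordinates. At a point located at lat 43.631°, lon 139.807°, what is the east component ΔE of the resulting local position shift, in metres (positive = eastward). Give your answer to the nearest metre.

ΔE = 252 m

At φ = 43.631°, λ = 139.807°: sin φ = 0.690011, cos φ = 0.723799, sin λ = 0.645364, cos λ = -0.763875.
ΔE = −sin λ·ΔX + cos λ·ΔY = −(0.645364)·(26.7) + (-0.763875)·(-352.4) = 251.96 m.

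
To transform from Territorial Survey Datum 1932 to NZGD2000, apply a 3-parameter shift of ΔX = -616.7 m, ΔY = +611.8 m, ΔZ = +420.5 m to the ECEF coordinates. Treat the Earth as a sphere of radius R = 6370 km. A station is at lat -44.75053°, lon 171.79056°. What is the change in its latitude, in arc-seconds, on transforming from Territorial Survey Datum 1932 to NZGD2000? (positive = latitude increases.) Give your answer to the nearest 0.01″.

sin φ = -0.704021, cos φ = 0.710179, sin λ = 0.142792, cos λ = -0.989753.
North component: ΔN = −sin φ cos λ·ΔX − sin φ sin λ·ΔY + cos φ·ΔZ = −(-0.704021)(-0.989753)(-616.7) − (-0.704021)(0.142792)(611.8) + (0.710179)(420.5) = 789.85 m.
1° of latitude spans πR/180 = 111177 m, so Δφ = 789.85 / 111177 × 3600 = 25.576″.

Δφ = 25.58″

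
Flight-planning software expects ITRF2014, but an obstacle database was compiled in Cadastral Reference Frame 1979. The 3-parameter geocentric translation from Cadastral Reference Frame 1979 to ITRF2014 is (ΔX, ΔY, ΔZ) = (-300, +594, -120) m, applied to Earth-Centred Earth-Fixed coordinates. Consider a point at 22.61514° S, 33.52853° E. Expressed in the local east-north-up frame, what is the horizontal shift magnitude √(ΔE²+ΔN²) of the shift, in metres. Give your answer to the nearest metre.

666 m

At φ = -22.61514°, λ = 33.52853°: sin φ = -0.384539, cos φ = 0.923109, sin λ = 0.552352, cos λ = 0.833611.
ΔE = −sin λ·ΔX + cos λ·ΔY = −(0.552352)·(-300) + (0.833611)·(594) = 660.87 m.
ΔN = −sin φ cos λ·ΔX − sin φ sin λ·ΔY + cos φ·ΔZ = −(-0.384539)(0.833611)(-300) − (-0.384539)(0.552352)(594) + (0.923109)(-120) = -80.77 m.
Horizontal magnitude = √(ΔE² + ΔN²) = √(660.87² + (-80.77)²) = 665.79 m.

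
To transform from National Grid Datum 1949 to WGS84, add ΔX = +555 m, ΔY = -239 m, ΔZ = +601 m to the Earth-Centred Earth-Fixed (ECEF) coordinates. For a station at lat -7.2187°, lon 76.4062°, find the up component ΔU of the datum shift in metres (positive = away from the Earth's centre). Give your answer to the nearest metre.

At φ = -7.2187°, λ = 76.4062°: sin φ = -0.125657, cos φ = 0.992074, sin λ = 0.971986, cos λ = 0.235037.
ΔU = cos φ cos λ·ΔX + cos φ sin λ·ΔY + sin φ·ΔZ = (0.992074)(0.235037)(555) + (0.992074)(0.971986)(-239) + (-0.125657)(601) = -176.57 m.

ΔU = -177 m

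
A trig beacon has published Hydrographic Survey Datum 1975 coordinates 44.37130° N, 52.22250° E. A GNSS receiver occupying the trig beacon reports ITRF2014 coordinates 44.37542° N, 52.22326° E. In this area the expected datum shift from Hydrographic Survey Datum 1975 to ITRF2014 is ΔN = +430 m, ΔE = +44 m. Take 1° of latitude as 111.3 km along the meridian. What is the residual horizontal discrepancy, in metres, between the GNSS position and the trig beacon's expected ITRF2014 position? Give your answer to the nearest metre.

Observed coordinate differences: Δφ = +0.00412°, Δλ = +0.00076°.
Converting to metres (1° lat = 111300 m, cos φ = 0.714823): observed ΔN = 458.6 m, observed ΔE = 60.5 m.
Subtracting the expected shift leaves a residual of 458.6 − (430) = 28.6 m north and 60.5 − (44) = 16.5 m east.
Residual distance = √(28.6² + 16.5²) = 33.0 m.

33 m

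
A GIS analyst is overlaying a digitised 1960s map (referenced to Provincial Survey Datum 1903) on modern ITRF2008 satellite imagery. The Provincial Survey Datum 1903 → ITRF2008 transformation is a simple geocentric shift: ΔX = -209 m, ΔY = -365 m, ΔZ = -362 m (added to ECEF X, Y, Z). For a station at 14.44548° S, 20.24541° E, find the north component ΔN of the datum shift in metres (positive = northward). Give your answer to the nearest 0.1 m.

At φ = -14.44548°, λ = 20.24541°: sin φ = -0.249459, cos φ = 0.968385, sin λ = 0.346042, cos λ = 0.938219.
ΔN = −sin φ cos λ·ΔX − sin φ sin λ·ΔY + cos φ·ΔZ = −(-0.249459)(0.938219)(-209) − (-0.249459)(0.346042)(-365) + (0.968385)(-362) = -430.98 m.

ΔN = -431.0 m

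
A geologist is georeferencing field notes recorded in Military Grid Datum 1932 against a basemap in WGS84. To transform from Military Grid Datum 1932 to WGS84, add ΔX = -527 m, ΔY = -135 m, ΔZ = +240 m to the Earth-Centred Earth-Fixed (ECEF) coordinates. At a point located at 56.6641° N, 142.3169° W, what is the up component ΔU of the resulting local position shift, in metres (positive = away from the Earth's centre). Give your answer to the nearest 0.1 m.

ΔU = 475.1 m

At φ = 56.6641°, λ = -142.3169°: sin φ = 0.835463, cos φ = 0.549546, sin λ = -0.611294, cos λ = -0.791404.
ΔU = cos φ cos λ·ΔX + cos φ sin λ·ΔY + sin φ·ΔZ = (0.549546)(-0.791404)(-527) + (0.549546)(-0.611294)(-135) + (0.835463)(240) = 475.06 m.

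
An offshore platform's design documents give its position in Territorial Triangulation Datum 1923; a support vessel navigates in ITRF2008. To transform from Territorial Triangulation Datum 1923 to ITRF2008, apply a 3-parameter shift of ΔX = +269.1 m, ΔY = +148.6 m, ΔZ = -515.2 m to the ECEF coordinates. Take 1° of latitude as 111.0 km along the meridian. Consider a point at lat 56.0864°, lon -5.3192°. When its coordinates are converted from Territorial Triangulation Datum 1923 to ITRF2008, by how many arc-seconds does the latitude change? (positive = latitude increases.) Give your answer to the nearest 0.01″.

Δφ = -16.16″

sin φ = 0.829880, cos φ = 0.557942, sin λ = -0.092704, cos λ = 0.995694.
North component: ΔN = −sin φ cos λ·ΔX − sin φ sin λ·ΔY + cos φ·ΔZ = −(0.829880)(0.995694)(269.1) − (0.829880)(-0.092704)(148.6) + (0.557942)(-515.2) = -498.38 m.
1° of latitude spans 111000 m, so Δφ = -498.38 / 111000 × 3600 = -16.164″.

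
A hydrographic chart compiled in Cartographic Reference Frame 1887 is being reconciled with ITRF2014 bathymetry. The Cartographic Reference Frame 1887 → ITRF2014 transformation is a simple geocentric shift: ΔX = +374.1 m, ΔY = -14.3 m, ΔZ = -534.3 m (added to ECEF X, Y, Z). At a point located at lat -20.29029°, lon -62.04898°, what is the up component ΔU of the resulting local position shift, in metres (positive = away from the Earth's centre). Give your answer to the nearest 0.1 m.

The local up (radial) axis is (cos φ cos λ, cos φ sin λ, sin φ), giving ΔU = 164.466 + 11.848 + 185.283 = 361.60 m.

ΔU = 361.6 m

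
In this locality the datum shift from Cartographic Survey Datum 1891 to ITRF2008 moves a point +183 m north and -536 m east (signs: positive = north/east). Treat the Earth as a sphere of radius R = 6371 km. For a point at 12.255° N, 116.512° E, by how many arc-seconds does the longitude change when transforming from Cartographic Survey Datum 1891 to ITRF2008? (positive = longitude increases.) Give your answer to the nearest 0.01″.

At latitude 12.255°, cos φ = 0.977213.
One radian of longitude at latitude φ spans R cos φ, so Δλ = ΔE / (R cos φ) = -536.0 / (6371000 × 0.977213) = -8.6093e-05 rad = -17.758″.

Δλ = -17.76″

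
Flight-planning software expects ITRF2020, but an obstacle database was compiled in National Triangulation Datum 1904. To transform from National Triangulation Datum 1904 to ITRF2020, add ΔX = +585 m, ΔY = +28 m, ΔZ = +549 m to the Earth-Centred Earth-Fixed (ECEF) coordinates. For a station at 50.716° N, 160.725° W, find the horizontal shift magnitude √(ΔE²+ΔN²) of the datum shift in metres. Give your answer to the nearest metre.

At φ = 50.716°, λ = -160.725°: sin φ = 0.774017, cos φ = 0.633165, sin λ = -0.330103, cos λ = -0.943945.
ΔE = −sin λ·ΔX + cos λ·ΔY = −(-0.330103)·(585) + (-0.943945)·(28) = 166.68 m.
ΔN = −sin φ cos λ·ΔX − sin φ sin λ·ΔY + cos φ·ΔZ = −(0.774017)(-0.943945)(585) − (0.774017)(-0.330103)(28) + (0.633165)(549) = 782.18 m.
Horizontal magnitude = √(ΔE² + ΔN²) = √(166.68² + 782.18²) = 799.74 m.

800 m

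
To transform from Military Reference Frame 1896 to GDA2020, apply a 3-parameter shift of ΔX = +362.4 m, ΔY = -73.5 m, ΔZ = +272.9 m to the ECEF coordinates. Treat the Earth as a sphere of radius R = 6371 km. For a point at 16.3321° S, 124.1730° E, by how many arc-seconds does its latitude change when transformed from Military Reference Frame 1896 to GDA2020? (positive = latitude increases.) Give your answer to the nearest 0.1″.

sin φ = -0.281204, cos φ = 0.959648, sin λ = 0.827345, cos λ = -0.561694.
North component: ΔN = −sin φ cos λ·ΔX − sin φ sin λ·ΔY + cos φ·ΔZ = −(-0.281204)(-0.561694)(362.4) − (-0.281204)(0.827345)(-73.5) + (0.959648)(272.9) = 187.55 m.
1° of latitude spans πR/180 = 111195 m, so Δφ = 187.55 / 111195 × 3600 = 6.072″.

Δφ = 6.1″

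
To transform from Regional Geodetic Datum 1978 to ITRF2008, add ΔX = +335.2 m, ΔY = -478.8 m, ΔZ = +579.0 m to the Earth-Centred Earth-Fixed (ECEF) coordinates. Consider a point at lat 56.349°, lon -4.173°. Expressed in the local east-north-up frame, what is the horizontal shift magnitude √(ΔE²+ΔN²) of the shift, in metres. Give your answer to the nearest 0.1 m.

453.3 m

The local east axis at (φ, λ) is (−sin λ, cos λ, 0), so ΔE = −sin(-4.173°)·335.2 + cos(-4.173°)·(-478.8) = -453.14 m.
The local north axis is (−sin φ cos λ, −sin φ sin λ, cos φ), giving ΔN = -278.290 − 29.003 + 320.843 = 13.55 m.
Horizontal magnitude = √(ΔE² + ΔN²) = √((-453.14)² + 13.55²) = 453.34 m.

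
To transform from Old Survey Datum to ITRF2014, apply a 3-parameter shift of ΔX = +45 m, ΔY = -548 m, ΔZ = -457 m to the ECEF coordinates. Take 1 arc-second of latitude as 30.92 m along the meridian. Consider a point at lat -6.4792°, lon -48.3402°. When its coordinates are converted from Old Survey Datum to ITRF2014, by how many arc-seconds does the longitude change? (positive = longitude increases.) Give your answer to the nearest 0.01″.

sin φ = -0.112843, cos φ = 0.993613, sin λ = -0.747105, cos λ = 0.664706.
East component: ΔE = −sin λ·ΔX + cos λ·ΔY = −(-0.747105)(45) + (0.664706)(-548) = -330.64 m.
1° of latitude spans 3600 × 30.92 = 111312 m; at latitude φ, 1° of longitude spans that × cos φ = 110601.0 m, so Δλ = -330.64 / 110601.0 × 3600 = -10.762″.

Δλ = -10.76″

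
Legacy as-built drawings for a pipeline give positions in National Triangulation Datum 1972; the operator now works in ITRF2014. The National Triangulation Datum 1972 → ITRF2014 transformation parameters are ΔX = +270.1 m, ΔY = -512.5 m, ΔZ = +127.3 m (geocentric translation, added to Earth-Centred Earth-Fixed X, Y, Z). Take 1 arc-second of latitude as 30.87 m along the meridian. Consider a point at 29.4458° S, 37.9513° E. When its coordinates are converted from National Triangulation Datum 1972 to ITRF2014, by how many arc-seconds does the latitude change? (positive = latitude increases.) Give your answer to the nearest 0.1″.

Δφ = 2.0″

sin φ = -0.491600, cos φ = 0.870821, sin λ = 0.614991, cos λ = 0.788534.
North component: ΔN = −sin φ cos λ·ΔX − sin φ sin λ·ΔY + cos φ·ΔZ = −(-0.491600)(0.788534)(270.1) − (-0.491600)(0.614991)(-512.5) + (0.870821)(127.3) = 60.61 m.
1° of latitude spans 3600 × 30.87 = 111132 m, so Δφ = 60.61 / 111132 × 3600 = 1.964″.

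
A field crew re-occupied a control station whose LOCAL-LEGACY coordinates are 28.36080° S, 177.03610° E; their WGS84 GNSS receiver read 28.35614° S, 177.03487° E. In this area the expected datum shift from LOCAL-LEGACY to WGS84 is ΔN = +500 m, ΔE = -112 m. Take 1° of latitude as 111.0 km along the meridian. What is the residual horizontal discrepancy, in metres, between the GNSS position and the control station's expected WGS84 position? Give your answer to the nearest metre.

19 m

Observed coordinate differences: Δφ = +0.00466°, Δλ = -0.00123°.
Converting to metres (1° lat = 111000 m, cos φ = 0.879974): observed ΔN = 517.3 m, observed ΔE = -120.1 m.
Subtracting the expected shift leaves a residual of 517.3 − (500) = 17.3 m north and -120.1 − (-112) = -8.1 m east.
Residual distance = √(17.3² + (-8.1)²) = 19.1 m.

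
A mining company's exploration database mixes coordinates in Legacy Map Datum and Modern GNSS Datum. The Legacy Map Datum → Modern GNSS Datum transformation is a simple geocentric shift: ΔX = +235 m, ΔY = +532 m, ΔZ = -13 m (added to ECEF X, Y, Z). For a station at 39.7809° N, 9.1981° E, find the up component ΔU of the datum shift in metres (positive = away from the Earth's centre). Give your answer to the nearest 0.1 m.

ΔU = 235.3 m

At φ = 39.7809°, λ = 9.1981°: sin φ = 0.639854, cos φ = 0.768497, sin λ = 0.159848, cos λ = 0.987142.
ΔU = cos φ cos λ·ΔX + cos φ sin λ·ΔY + sin φ·ΔZ = (0.768497)(0.987142)(235) + (0.768497)(0.159848)(532) + (0.639854)(-13) = 235.31 m.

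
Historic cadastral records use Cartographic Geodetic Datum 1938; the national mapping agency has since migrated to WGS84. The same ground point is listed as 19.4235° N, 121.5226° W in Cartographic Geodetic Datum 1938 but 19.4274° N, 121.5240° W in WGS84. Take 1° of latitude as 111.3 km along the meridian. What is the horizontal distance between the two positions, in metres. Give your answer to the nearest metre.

458 m

Δφ = 19.4274° − 19.4235° = +0.0039°; Δλ = -121.5240° − -121.5226° = -0.0014°.
ΔN = Δφ × 111300 = 434.1 m; ΔE = Δλ × 111300 × cos(19.4235°) = -0.0014 × 111300 × 0.943086 = -147.0 m.
Distance = √(ΔE² + ΔN²) = √((-147.0)² + 434.1²) = 458.3 m.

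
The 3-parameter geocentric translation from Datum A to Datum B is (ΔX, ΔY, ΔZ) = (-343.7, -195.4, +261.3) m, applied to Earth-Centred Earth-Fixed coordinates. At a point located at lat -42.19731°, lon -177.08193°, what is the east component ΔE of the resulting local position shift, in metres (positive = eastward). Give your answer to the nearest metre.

The local east axis at (φ, λ) is (−sin λ, cos λ, 0), so ΔE = −sin(-177.08193°)·(-343.7) + cos(-177.08193°)·(-195.4) = 177.65 m.

ΔE = 178 m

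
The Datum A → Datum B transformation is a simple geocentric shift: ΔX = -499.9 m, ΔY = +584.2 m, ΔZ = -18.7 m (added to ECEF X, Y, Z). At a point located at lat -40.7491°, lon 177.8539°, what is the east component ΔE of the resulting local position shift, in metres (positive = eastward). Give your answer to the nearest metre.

At φ = -40.7491°, λ = 177.8539°: sin φ = -0.652748, cos φ = 0.757575, sin λ = 0.037448, cos λ = -0.999299.
ΔE = −sin λ·ΔX + cos λ·ΔY = −(0.037448)·(-499.9) + (-0.999299)·(584.2) = -565.07 m.

ΔE = -565 m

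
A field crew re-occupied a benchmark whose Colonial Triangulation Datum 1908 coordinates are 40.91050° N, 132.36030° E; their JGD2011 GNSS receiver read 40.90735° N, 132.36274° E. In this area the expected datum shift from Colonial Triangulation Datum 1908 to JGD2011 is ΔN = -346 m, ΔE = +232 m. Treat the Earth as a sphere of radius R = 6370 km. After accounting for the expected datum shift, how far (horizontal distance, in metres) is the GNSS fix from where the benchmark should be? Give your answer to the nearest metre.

Observed coordinate differences: Δφ = -0.00315°, Δλ = +0.00244°.
Converting to metres (1° lat = 111177 m, cos φ = 0.755733): observed ΔN = -350.2 m, observed ΔE = 205.0 m.
Subtracting the expected shift leaves a residual of -350.2 − (-346) = -4.2 m north and 205.0 − (232) = -27.0 m east.
Residual distance = √((-4.2)² + (-27.0)²) = 27.3 m.

27 m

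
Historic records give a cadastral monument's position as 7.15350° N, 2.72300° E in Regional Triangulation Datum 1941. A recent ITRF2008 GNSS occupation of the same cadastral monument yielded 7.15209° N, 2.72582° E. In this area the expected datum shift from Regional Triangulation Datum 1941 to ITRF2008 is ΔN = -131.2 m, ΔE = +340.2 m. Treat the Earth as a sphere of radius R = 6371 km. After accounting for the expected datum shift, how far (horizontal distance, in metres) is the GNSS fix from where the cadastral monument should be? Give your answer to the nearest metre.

39 m

Observed coordinate differences: Δφ = -0.00141°, Δλ = +0.00282°.
Converting to metres (1° lat = 111195 m, cos φ = 0.992216): observed ΔN = -156.8 m, observed ΔE = 311.1 m.
Subtracting the expected shift leaves a residual of -156.8 − (-131.2) = -25.6 m north and 311.1 − (340.2) = -29.1 m east.
Residual distance = √((-25.6)² + (-29.1)²) = 38.7 m.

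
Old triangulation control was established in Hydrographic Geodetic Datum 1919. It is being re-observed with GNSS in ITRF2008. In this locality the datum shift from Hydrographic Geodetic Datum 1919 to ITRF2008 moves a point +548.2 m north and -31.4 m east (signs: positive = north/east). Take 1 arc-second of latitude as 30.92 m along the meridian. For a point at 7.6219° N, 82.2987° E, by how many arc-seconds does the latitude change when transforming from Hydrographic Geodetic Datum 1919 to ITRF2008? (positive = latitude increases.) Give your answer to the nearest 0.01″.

1″ of latitude = 30.92 m, so Δφ = 548.2 / 30.92 = 17.730″.

Δφ = 17.73″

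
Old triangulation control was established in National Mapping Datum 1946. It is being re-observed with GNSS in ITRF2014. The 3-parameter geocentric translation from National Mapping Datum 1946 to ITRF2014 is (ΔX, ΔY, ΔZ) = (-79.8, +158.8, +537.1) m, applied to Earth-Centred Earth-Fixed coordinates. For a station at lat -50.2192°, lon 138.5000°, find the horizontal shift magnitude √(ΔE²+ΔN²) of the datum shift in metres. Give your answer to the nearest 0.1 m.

The local east axis at (φ, λ) is (−sin λ, cos λ, 0), so ΔE = −sin(138.5000°)·(-79.8) + cos(138.5000°)·158.8 = -66.06 m.
The local north axis is (−sin φ cos λ, −sin φ sin λ, cos φ), giving ΔN = 45.931 + 80.864 + 343.665 = 470.46 m.
Horizontal magnitude = √(ΔE² + ΔN²) = √((-66.06)² + 470.46²) = 475.07 m.

475.1 m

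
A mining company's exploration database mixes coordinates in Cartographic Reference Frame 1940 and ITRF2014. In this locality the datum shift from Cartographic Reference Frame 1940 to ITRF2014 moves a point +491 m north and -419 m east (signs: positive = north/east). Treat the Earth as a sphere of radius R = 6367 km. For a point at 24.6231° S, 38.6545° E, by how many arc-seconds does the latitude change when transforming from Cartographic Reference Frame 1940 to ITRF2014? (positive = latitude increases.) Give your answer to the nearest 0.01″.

On a sphere of radius R, 1 rad of latitude = R, so Δφ = ΔN / R = 491.0 / 6367000 = 7.7116e-05 rad = 15.906″.

Δφ = 15.91″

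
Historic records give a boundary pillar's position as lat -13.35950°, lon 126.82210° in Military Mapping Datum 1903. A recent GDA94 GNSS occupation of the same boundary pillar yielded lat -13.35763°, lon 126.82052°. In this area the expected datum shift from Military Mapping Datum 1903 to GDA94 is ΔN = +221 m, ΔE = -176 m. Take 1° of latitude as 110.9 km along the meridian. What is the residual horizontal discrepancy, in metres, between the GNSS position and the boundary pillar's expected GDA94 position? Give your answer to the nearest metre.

15 m

Observed coordinate differences: Δφ = +0.00187°, Δλ = -0.00158°.
Converting to metres (1° lat = 110900 m, cos φ = 0.972939): observed ΔN = 207.4 m, observed ΔE = -170.5 m.
Subtracting the expected shift leaves a residual of 207.4 − (221) = -13.6 m north and -170.5 − (-176) = 5.5 m east.
Residual distance = √((-13.6)² + 5.5²) = 14.7 m.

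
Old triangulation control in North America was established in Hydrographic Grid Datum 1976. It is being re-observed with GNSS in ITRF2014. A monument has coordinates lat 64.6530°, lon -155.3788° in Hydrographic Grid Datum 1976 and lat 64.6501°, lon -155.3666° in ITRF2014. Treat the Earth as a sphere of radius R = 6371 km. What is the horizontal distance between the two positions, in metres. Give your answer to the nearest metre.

664 m

Δφ = 64.6501° − 64.6530° = -0.0029°; Δλ = -155.3666° − -155.3788° = +0.0122°.
1° along a meridian = πR/180 = 111195 m.
ΔN = Δφ × 111195 = -322.5 m; ΔE = Δλ × 111195 × cos(64.6530°) = +0.0122 × 111195 × 0.428099 = 580.8 m.
Distance = √(ΔE² + ΔN²) = √(580.8² + (-322.5)²) = 664.3 m.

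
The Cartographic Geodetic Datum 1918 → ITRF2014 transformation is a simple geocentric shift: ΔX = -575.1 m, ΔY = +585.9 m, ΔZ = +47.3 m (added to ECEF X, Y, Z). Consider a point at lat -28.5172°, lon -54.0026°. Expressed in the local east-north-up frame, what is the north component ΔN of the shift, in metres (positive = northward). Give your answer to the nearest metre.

The local north axis is (−sin φ cos λ, −sin φ sin λ, cos φ), giving ΔN = -161.376 − 226.307 + 41.561 = -346.12 m.

ΔN = -346 m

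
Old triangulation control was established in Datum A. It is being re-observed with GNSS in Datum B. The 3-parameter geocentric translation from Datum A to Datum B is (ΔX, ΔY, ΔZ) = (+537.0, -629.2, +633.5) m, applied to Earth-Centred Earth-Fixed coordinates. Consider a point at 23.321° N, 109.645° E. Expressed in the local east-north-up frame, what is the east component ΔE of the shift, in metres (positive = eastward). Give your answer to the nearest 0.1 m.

ΔE = -294.2 m

The local east axis at (φ, λ) is (−sin λ, cos λ, 0), so ΔE = −sin(109.645°)·537.0 + cos(109.645°)·(-629.2) = -294.21 m.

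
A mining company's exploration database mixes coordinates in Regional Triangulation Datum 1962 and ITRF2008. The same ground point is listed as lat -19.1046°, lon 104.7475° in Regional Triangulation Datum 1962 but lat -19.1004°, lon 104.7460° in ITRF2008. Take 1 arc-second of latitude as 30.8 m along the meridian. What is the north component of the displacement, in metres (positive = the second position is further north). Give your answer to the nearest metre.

ΔN = 466 m

Δφ = -19.1004° − -19.1046° = +0.0042°; Δλ = 104.7460° − 104.7475° = -0.0015°.
1° of latitude = 3600 × 30.80 = 110880 m.
ΔN = Δφ × 110880 = 465.7 m; ΔE = Δλ × 110880 × cos(-19.1046°) = -0.0015 × 110880 × 0.944923 = -157.2 m.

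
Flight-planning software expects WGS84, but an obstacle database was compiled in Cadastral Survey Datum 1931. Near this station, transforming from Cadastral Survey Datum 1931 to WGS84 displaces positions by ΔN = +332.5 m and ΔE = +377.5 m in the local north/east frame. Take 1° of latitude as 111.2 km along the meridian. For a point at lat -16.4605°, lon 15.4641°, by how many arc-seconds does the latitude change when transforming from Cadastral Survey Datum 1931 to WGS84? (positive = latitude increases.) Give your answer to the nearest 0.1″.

1° of latitude = 111.2 km, so Δφ = 332.5 / 111200 = 0.0029901° = 10.764″.

Δφ = 10.8″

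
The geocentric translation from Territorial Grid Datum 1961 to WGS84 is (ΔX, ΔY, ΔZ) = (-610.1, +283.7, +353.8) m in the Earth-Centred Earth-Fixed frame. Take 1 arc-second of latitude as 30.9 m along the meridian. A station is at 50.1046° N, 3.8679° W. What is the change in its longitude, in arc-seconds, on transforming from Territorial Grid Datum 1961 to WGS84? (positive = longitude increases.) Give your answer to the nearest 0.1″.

Δλ = 12.2″

sin φ = 0.767217, cos φ = 0.641388, sin λ = -0.067456, cos λ = 0.997722.
East component: ΔE = −sin λ·ΔX + cos λ·ΔY = −(-0.067456)(-610.1) + (0.997722)(283.7) = 241.90 m.
1° of latitude spans 3600 × 30.90 = 111240 m; at latitude φ, 1° of longitude spans that × cos φ = 71348.0 m, so Δλ = 241.90 / 71348.0 × 3600 = 12.205″.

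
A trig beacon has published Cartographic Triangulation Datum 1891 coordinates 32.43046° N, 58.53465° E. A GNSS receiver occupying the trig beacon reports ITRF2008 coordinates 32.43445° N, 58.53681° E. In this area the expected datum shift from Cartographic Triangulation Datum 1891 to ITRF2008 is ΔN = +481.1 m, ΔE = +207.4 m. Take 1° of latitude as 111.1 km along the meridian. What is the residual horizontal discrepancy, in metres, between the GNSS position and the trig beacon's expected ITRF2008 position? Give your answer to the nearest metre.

38 m

Observed coordinate differences: Δφ = +0.00399°, Δλ = +0.00216°.
Converting to metres (1° lat = 111100 m, cos φ = 0.844043): observed ΔN = 443.3 m, observed ΔE = 202.6 m.
Subtracting the expected shift leaves a residual of 443.3 − (481.1) = -37.8 m north and 202.6 − (207.4) = -4.8 m east.
Residual distance = √((-37.8)² + (-4.8)²) = 38.1 m.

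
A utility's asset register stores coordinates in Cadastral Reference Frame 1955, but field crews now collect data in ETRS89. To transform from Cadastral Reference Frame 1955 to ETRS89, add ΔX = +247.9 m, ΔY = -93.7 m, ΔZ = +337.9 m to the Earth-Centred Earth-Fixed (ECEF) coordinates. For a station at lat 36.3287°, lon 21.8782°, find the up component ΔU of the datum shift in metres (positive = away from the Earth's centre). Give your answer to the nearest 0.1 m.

ΔU = 357.4 m

At φ = 36.3287°, λ = 21.8782°: sin φ = 0.592417, cos φ = 0.805632, sin λ = 0.372635, cos λ = 0.927978.
ΔU = cos φ cos λ·ΔX + cos φ sin λ·ΔY + sin φ·ΔZ = (0.805632)(0.927978)(247.9) + (0.805632)(0.372635)(-93.7) + (0.592417)(337.9) = 357.38 m.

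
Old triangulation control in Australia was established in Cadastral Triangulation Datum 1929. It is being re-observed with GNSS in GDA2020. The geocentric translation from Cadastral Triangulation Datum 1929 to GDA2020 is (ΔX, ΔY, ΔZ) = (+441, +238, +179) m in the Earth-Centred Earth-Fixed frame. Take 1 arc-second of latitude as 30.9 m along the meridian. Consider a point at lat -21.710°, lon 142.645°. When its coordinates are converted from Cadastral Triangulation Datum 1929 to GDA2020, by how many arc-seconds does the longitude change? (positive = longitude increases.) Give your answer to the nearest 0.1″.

sin φ = -0.369909, cos φ = 0.929068, sin λ = 0.606752, cos λ = -0.794891.
East component: ΔE = −sin λ·ΔX + cos λ·ΔY = −(0.606752)(441) + (-0.794891)(238) = -456.76 m.
1° of latitude spans 3600 × 30.90 = 111240 m; at latitude φ, 1° of longitude spans that × cos φ = 103349.5 m, so Δλ = -456.76 / 103349.5 × 3600 = -15.910″.

Δλ = -15.9″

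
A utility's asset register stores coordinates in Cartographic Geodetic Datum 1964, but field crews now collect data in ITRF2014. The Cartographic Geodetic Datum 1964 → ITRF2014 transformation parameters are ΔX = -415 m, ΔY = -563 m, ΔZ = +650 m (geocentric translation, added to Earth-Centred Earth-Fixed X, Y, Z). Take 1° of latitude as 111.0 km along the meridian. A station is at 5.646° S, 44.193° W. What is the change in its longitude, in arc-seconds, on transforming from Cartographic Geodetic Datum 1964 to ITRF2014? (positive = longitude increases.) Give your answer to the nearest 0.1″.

Δλ = -22.6″

sin φ = -0.098382, cos φ = 0.995149, sin λ = -0.697078, cos λ = 0.716996.
East component: ΔE = −sin λ·ΔX + cos λ·ΔY = −(-0.697078)(-415) + (0.716996)(-563) = -692.96 m.
1° of latitude spans 111000 m; at latitude φ, 1° of longitude spans that × cos φ = 110461.5 m, so Δλ = -692.96 / 110461.5 × 3600 = -22.584″.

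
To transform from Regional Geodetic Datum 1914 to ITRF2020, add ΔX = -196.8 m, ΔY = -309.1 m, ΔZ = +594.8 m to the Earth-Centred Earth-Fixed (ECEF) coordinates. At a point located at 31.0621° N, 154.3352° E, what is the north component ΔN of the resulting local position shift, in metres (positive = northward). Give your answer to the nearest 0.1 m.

ΔN = 487.1 m

At φ = 31.0621°, λ = 154.3352°: sin φ = 0.515967, cos φ = 0.856609, sin λ = 0.433105, cos λ = -0.901343.
ΔN = −sin φ cos λ·ΔX − sin φ sin λ·ΔY + cos φ·ΔZ = −(0.515967)(-0.901343)(-196.8) − (0.515967)(0.433105)(-309.1) + (0.856609)(594.8) = 487.06 m.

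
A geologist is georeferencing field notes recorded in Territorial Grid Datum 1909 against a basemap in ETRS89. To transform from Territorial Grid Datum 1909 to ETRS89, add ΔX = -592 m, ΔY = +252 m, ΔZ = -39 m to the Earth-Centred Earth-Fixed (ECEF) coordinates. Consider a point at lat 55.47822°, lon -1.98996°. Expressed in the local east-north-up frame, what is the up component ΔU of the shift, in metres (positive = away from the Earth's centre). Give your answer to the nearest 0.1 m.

ΔU = -372.4 m

The local up (radial) axis is (cos φ cos λ, cos φ sin λ, sin φ), giving ΔU = -335.296 − 4.959 − 32.133 = -372.39 m.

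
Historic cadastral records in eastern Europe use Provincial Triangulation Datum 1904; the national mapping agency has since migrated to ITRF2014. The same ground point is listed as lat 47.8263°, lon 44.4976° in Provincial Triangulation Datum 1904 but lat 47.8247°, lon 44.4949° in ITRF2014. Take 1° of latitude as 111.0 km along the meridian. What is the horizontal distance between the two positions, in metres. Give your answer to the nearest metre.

268 m

Δφ = 47.8247° − 47.8263° = -0.0016°; Δλ = 44.4949° − 44.4976° = -0.0027°.
ΔN = Δφ × 111000 = -177.6 m; ΔE = Δλ × 111000 × cos(47.8263°) = -0.0027 × 111000 × 0.671380 = -201.2 m.
Distance = √(ΔE² + ΔN²) = √((-201.2)² + (-177.6)²) = 268.4 m.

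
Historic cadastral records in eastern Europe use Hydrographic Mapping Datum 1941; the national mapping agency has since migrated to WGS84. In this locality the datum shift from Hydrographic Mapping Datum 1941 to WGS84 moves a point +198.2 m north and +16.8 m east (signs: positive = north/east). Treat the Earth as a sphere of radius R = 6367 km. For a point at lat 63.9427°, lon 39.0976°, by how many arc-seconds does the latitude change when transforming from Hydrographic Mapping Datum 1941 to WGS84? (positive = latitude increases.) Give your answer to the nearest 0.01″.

Δφ = 6.42″

On a sphere of radius R, 1 rad of latitude = R, so Δφ = ΔN / R = 198.2 / 6367000 = 3.1129e-05 rad = 6.421″.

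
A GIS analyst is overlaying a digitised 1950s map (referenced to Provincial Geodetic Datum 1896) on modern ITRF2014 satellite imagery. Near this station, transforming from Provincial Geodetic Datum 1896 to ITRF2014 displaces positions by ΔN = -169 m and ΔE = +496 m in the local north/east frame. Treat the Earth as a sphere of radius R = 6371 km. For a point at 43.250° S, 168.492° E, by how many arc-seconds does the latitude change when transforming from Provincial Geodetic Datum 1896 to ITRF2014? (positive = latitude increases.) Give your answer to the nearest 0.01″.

On a sphere of radius R, 1 rad of latitude = R, so Δφ = ΔN / R = -169.0 / 6371000 = -2.6526e-05 rad = -5.471″.

Δφ = -5.47″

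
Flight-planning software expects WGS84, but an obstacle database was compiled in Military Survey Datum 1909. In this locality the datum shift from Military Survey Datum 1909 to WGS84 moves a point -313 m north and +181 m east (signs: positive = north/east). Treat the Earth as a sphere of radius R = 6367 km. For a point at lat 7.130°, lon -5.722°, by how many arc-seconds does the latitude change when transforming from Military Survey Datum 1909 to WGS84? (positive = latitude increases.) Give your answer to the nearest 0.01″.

Δφ = -10.14″

On a sphere of radius R, 1 rad of latitude = R, so Δφ = ΔN / R = -313.0 / 6367000 = -4.9160e-05 rad = -10.140″.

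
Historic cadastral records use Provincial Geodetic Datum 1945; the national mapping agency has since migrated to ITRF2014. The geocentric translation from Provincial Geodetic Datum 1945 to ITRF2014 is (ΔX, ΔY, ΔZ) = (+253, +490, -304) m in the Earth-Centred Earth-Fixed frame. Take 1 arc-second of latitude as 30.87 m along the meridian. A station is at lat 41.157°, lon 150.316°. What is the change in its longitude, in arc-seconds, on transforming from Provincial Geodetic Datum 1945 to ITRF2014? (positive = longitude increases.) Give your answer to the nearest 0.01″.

sin φ = 0.658125, cos φ = 0.752909, sin λ = 0.495216, cos λ = -0.868770.
East component: ΔE = −sin λ·ΔX + cos λ·ΔY = −(0.495216)(253) + (-0.868770)(490) = -550.99 m.
1° of latitude spans 3600 × 30.87 = 111132 m; at latitude φ, 1° of longitude spans that × cos φ = 83672.3 m, so Δλ = -550.99 / 83672.3 × 3600 = -23.706″.

Δλ = -23.71″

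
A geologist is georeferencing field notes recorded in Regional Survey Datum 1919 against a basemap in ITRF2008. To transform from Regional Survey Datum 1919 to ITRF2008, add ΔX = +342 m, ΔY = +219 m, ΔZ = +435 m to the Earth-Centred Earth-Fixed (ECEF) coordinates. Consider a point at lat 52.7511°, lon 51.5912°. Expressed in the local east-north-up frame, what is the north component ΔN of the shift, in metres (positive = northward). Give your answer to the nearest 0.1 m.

ΔN = -42.4 m

The local north axis is (−sin φ cos λ, −sin φ sin λ, cos φ), giving ΔN = -169.132 − 136.602 + 263.296 = -42.44 m.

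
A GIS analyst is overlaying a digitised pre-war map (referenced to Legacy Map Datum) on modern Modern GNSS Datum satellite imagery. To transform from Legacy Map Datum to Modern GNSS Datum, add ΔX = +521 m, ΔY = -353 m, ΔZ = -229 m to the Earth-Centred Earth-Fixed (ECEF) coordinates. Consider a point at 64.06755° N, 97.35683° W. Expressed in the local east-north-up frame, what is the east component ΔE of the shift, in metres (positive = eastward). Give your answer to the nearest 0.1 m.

At φ = 64.06755°, λ = -97.35683°: sin φ = 0.899310, cos φ = 0.437311, sin λ = -0.991768, cos λ = -0.128048.
ΔE = −sin λ·ΔX + cos λ·ΔY = −(-0.991768)·(521) + (-0.128048)·(-353) = 561.91 m.

ΔE = 561.9 m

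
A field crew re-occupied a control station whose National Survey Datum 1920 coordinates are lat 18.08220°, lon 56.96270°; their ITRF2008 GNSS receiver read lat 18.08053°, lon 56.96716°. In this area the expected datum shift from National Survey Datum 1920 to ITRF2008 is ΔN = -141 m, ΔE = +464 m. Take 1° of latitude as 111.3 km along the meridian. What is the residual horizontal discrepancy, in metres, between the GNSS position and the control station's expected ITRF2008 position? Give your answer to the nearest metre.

46 m

Observed coordinate differences: Δφ = -0.00167°, Δλ = +0.00446°.
Converting to metres (1° lat = 111300 m, cos φ = 0.950612): observed ΔN = -185.9 m, observed ΔE = 471.9 m.
Subtracting the expected shift leaves a residual of -185.9 − (-141) = -44.9 m north and 471.9 − (464) = 7.9 m east.
Residual distance = √((-44.9)² + 7.9²) = 45.6 m.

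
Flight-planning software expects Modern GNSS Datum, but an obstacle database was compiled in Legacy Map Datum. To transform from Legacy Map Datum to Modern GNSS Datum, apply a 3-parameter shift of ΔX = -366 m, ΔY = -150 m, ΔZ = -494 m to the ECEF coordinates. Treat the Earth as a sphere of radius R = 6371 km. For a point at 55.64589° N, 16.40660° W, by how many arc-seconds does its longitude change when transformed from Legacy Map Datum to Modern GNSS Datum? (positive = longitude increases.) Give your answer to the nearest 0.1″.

Δλ = -14.2″

sin φ = 0.825566, cos φ = 0.564306, sin λ = -0.282452, cos λ = 0.959281.
East component: ΔE = −sin λ·ΔX + cos λ·ΔY = −(-0.282452)(-366) + (0.959281)(-150) = -247.27 m.
1° of latitude spans πR/180 = 111195 m; at latitude φ, 1° of longitude spans that × cos φ = 62748.0 m, so Δλ = -247.27 / 62748.0 × 3600 = -14.186″.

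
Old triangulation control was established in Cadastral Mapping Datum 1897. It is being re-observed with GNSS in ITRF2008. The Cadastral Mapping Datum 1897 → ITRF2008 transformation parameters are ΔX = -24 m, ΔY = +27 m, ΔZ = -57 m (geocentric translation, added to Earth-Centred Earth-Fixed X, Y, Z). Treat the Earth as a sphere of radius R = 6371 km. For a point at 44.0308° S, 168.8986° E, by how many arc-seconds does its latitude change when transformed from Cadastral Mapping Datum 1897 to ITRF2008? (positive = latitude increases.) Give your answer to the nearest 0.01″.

sin φ = -0.695045, cos φ = 0.718966, sin λ = 0.192546, cos λ = -0.981288.
North component: ΔN = −sin φ cos λ·ΔX − sin φ sin λ·ΔY + cos φ·ΔZ = −(-0.695045)(-0.981288)(-24) − (-0.695045)(0.192546)(27) + (0.718966)(-57) = -21.00 m.
1° of latitude spans πR/180 = 111195 m, so Δφ = -21.00 / 111195 × 3600 = -0.680″.

Δφ = -0.68″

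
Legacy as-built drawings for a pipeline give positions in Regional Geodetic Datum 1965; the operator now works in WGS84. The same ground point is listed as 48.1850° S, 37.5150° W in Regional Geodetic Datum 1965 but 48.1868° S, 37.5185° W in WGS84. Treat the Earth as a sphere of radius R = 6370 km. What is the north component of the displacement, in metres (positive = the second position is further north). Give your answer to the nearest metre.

ΔN = -200 m

Δφ = -48.1868° − -48.1850° = -0.0018°; Δλ = -37.5185° − -37.5150° = -0.0035°.
1° along a meridian = πR/180 = 111177 m.
ΔN = Δφ × 111177 = -200.1 m; ΔE = Δλ × 111177 × cos(-48.1850°) = -0.0035 × 111177 × 0.666728 = -259.4 m.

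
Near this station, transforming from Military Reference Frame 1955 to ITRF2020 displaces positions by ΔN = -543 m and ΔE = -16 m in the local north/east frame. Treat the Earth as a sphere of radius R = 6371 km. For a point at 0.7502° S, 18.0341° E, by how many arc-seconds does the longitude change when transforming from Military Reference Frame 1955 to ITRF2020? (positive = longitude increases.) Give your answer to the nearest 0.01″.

At latitude -0.7502°, cos φ = 0.999914.
One radian of longitude at latitude φ spans R cos φ, so Δλ = ΔE / (R cos φ) = -16.0 / (6371000 × 0.999914) = -2.5116e-06 rad = -0.518″.

Δλ = -0.52″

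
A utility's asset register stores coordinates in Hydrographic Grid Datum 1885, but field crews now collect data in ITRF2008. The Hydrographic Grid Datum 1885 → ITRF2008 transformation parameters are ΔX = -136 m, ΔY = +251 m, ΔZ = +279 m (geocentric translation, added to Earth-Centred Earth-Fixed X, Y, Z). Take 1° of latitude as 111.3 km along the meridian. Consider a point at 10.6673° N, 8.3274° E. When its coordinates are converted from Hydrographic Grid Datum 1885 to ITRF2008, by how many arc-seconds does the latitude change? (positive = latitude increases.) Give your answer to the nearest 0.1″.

Δφ = 9.5″

sin φ = 0.185106, cos φ = 0.982719, sin λ = 0.144829, cos λ = 0.989457.
North component: ΔN = −sin φ cos λ·ΔX − sin φ sin λ·ΔY + cos φ·ΔZ = −(0.185106)(0.989457)(-136) − (0.185106)(0.144829)(251) + (0.982719)(279) = 292.36 m.
1° of latitude spans 111300 m, so Δφ = 292.36 / 111300 × 3600 = 9.456″.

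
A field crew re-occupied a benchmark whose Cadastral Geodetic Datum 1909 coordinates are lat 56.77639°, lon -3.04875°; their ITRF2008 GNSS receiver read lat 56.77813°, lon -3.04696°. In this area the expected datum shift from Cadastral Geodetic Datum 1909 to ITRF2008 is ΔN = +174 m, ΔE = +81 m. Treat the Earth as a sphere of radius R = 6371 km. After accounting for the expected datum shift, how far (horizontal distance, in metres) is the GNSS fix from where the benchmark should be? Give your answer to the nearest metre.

34 m

Observed coordinate differences: Δφ = +0.00174°, Δλ = +0.00179°.
Converting to metres (1° lat = 111195 m, cos φ = 0.547908): observed ΔN = 193.5 m, observed ΔE = 109.1 m.
Subtracting the expected shift leaves a residual of 193.5 − (174) = 19.5 m north and 109.1 − (81) = 28.1 m east.
Residual distance = √(19.5² + 28.1²) = 34.2 m.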